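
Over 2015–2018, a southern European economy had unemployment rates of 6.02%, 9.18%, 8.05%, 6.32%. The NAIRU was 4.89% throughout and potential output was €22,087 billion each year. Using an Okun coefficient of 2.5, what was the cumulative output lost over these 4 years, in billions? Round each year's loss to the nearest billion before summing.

€5,528 billion

Year 2015: gap = -2.5 × (6.02 - 4.89) = -2.825%, loss ≈ 22087 × 2.825/100 ≈ 624.
Year 2016: gap = -2.5 × (9.18 - 4.89) = -10.725%, loss ≈ 22087 × 10.725/100 ≈ 2369.
Year 2017: gap = -2.5 × (8.05 - 4.89) = -7.9%, loss ≈ 22087 × 7.9/100 ≈ 1745.
Year 2018: gap = -2.5 × (6.32 - 4.89) = -3.575%, loss ≈ 22087 × 3.575/100 ≈ 790.
Total lost output = 624 + 2369 + 1745 + 790 = 5528 billion.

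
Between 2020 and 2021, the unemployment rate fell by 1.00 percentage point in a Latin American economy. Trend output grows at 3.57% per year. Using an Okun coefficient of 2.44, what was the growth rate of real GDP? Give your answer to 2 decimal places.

6.01%

Growth-rate Okun's law: g_Y = g_Y* - β × Δu.
g_Y = 3.57 - 2.44 × (-1.00) = 3.57 + 2.44 = 6.01%, i.e. 6.01% to 2 d.p.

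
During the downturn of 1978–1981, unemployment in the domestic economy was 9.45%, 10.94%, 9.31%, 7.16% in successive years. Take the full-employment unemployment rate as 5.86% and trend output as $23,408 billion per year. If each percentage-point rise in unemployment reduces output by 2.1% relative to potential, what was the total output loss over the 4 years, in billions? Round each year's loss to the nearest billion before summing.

Year 1978: gap = -2.1 × (9.45 - 5.86) = -7.539%, loss ≈ 23408 × 7.539/100 ≈ 1765.
Year 1979: gap = -2.1 × (10.94 - 5.86) = -10.668%, loss ≈ 23408 × 10.668/100 ≈ 2497.
Year 1980: gap = -2.1 × (9.31 - 5.86) = -7.245%, loss ≈ 23408 × 7.245/100 ≈ 1696.
Year 1981: gap = -2.1 × (7.16 - 5.86) = -2.73%, loss ≈ 23408 × 2.73/100 ≈ 639.
Total lost output = 1765 + 2497 + 1696 + 639 = 6597 billion.

$6,597 billion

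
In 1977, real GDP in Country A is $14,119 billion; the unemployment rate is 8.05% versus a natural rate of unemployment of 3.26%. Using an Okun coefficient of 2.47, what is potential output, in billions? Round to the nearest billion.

Unemployment gap = 8.05 - 3.26 = 4.79 points, so output gap = -2.47 × 4.79 = -11.8313%.
Since Y = Y* × (1 + gap/100), Y* = 14119/0.881687 ≈ 16014 billion.

$16,014 billion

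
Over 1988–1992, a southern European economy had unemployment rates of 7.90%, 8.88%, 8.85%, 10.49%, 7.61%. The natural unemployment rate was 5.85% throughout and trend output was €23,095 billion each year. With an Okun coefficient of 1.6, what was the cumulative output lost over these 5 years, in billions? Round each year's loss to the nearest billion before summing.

€5,352 billion

Year 1988: gap = -1.6 × (7.9 - 5.85) = -3.28%, loss ≈ 23095 × 3.28/100 ≈ 758.
Year 1989: gap = -1.6 × (8.88 - 5.85) = -4.848%, loss ≈ 23095 × 4.848/100 ≈ 1120.
Year 1990: gap = -1.6 × (8.85 - 5.85) = -4.8%, loss ≈ 23095 × 4.8/100 ≈ 1109.
Year 1991: gap = -1.6 × (10.49 - 5.85) = -7.424%, loss ≈ 23095 × 7.424/100 ≈ 1715.
Year 1992: gap = -1.6 × (7.61 - 5.85) = -2.816%, loss ≈ 23095 × 2.816/100 ≈ 650.
Total lost output = 758 + 1120 + 1109 + 1715 + 650 = 5352 billion.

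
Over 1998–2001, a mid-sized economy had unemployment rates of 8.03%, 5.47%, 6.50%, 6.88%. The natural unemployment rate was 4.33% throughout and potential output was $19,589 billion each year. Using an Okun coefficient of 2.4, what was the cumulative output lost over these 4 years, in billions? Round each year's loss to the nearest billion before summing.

$4,495 billion

Year 1998: gap = -2.4 × (8.03 - 4.33) = -8.88%, loss ≈ 19589 × 8.88/100 ≈ 1740.
Year 1999: gap = -2.4 × (5.47 - 4.33) = -2.736%, loss ≈ 19589 × 2.736/100 ≈ 536.
Year 2000: gap = -2.4 × (6.5 - 4.33) = -5.208%, loss ≈ 19589 × 5.208/100 ≈ 1020.
Year 2001: gap = -2.4 × (6.88 - 4.33) = -6.12%, loss ≈ 19589 × 6.12/100 ≈ 1199.
Total lost output = 1740 + 536 + 1020 + 1199 = 4495 billion.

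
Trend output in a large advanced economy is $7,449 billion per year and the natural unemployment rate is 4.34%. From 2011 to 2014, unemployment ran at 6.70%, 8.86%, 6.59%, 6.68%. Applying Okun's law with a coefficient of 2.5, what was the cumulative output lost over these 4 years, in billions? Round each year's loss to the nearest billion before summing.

$2,136 billion

Year 2011: gap = -2.5 × (6.7 - 4.34) = -5.9%, loss ≈ 7449 × 5.9/100 ≈ 439.
Year 2012: gap = -2.5 × (8.86 - 4.34) = -11.3%, loss ≈ 7449 × 11.3/100 ≈ 842.
Year 2013: gap = -2.5 × (6.59 - 4.34) = -5.625%, loss ≈ 7449 × 5.625/100 ≈ 419.
Year 2014: gap = -2.5 × (6.68 - 4.34) = -5.85%, loss ≈ 7449 × 5.85/100 ≈ 436.
Total lost output = 439 + 842 + 419 + 436 = 2136 billion.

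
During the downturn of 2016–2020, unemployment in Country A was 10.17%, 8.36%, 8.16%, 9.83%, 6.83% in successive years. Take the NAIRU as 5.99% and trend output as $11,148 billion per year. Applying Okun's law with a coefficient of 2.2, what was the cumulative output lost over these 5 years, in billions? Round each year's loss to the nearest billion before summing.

Year 2016: gap = -2.2 × (10.17 - 5.99) = -9.196%, loss ≈ 11148 × 9.196/100 ≈ 1025.
Year 2017: gap = -2.2 × (8.36 - 5.99) = -5.214%, loss ≈ 11148 × 5.214/100 ≈ 581.
Year 2018: gap = -2.2 × (8.16 - 5.99) = -4.774%, loss ≈ 11148 × 4.774/100 ≈ 532.
Year 2019: gap = -2.2 × (9.83 - 5.99) = -8.448%, loss ≈ 11148 × 8.448/100 ≈ 942.
Year 2020: gap = -2.2 × (6.83 - 5.99) = -1.848%, loss ≈ 11148 × 1.848/100 ≈ 206.
Total lost output = 1025 + 581 + 532 + 942 + 206 = 3286 billion.

$3,286 billion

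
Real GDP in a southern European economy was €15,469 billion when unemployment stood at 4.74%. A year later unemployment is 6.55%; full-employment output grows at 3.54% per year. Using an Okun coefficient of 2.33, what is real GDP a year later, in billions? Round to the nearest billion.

Δu = 6.55 - 4.74 = 1.81 points.
Okun's law (growth form): g_Y = g_Y* - β × Δu = 3.54 - 2.33 × (1.81) = 3.54 - 4.2173 = -0.6773%.
Real GDP in the next year = 15469 × (1 - 0.6773/100) = 15469 × 0.993227 ≈ 15364 billion.

€15,364 billion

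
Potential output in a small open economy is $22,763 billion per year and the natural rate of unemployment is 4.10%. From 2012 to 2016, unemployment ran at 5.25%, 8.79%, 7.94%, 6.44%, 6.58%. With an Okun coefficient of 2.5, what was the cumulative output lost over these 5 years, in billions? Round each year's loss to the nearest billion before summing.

Year 2012: gap = -2.5 × (5.25 - 4.1) = -2.875%, loss ≈ 22763 × 2.875/100 ≈ 654.
Year 2013: gap = -2.5 × (8.79 - 4.1) = -11.725%, loss ≈ 22763 × 11.725/100 ≈ 2669.
Year 2014: gap = -2.5 × (7.94 - 4.1) = -9.6%, loss ≈ 22763 × 9.6/100 ≈ 2185.
Year 2015: gap = -2.5 × (6.44 - 4.1) = -5.85%, loss ≈ 22763 × 5.85/100 ≈ 1332.
Year 2016: gap = -2.5 × (6.58 - 4.1) = -6.2%, loss ≈ 22763 × 6.2/100 ≈ 1411.
Total lost output = 654 + 2669 + 2185 + 1332 + 1411 = 8251 billion.

$8,251 billion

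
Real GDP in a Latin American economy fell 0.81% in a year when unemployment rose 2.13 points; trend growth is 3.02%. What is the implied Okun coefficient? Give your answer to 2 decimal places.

Growth form: g_Y = g_Y* - β × Δu, so β = (g_Y* - g_Y)/Δu.
β = (3.02 + 0.81)/2.13 = 3.83/2.13 = 1.80.

β ≈ 1.80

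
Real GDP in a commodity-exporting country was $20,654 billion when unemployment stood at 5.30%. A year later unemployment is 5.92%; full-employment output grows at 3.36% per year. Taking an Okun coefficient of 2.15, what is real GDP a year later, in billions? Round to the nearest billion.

$21,073 billion

Δu = 5.92 - 5.3 = 0.62 points.
Okun's law (growth form): g_Y = g_Y* - β × Δu = 3.36 - 2.15 × (0.62) = 3.36 - 1.333 = 2.027%.
Real GDP in the next year = 20654 × (1 + 2.027/100) = 20654 × 1.02027 ≈ 21073 billion.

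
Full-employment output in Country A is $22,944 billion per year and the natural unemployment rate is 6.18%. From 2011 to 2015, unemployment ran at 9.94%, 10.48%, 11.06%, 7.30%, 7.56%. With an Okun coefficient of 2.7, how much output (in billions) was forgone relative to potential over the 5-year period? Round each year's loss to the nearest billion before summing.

Year 2011: gap = -2.7 × (9.94 - 6.18) = -10.152%, loss ≈ 22944 × 10.152/100 ≈ 2329.
Year 2012: gap = -2.7 × (10.48 - 6.18) = -11.61%, loss ≈ 22944 × 11.61/100 ≈ 2664.
Year 2013: gap = -2.7 × (11.06 - 6.18) = -13.176%, loss ≈ 22944 × 13.176/100 ≈ 3023.
Year 2014: gap = -2.7 × (7.3 - 6.18) = -3.024%, loss ≈ 22944 × 3.024/100 ≈ 694.
Year 2015: gap = -2.7 × (7.56 - 6.18) = -3.726%, loss ≈ 22944 × 3.726/100 ≈ 855.
Total lost output = 2329 + 2664 + 3023 + 694 + 855 = 9565 billion.

$9,565 billion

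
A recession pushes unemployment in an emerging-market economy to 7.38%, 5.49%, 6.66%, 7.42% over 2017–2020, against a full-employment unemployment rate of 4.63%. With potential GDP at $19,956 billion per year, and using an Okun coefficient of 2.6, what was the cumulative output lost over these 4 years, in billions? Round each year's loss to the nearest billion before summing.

$4,374 billion

Year 2017: gap = -2.6 × (7.38 - 4.63) = -7.15%, loss ≈ 19956 × 7.15/100 ≈ 1427.
Year 2018: gap = -2.6 × (5.49 - 4.63) = -2.236%, loss ≈ 19956 × 2.236/100 ≈ 446.
Year 2019: gap = -2.6 × (6.66 - 4.63) = -5.278%, loss ≈ 19956 × 5.278/100 ≈ 1053.
Year 2020: gap = -2.6 × (7.42 - 4.63) = -7.254%, loss ≈ 19956 × 7.254/100 ≈ 1448.
Total lost output = 1427 + 446 + 1053 + 1448 = 4374 billion.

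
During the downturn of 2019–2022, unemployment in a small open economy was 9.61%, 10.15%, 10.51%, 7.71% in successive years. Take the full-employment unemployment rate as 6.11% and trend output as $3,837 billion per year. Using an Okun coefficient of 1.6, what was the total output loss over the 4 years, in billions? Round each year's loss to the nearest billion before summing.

$831 billion

Year 2019: gap = -1.6 × (9.61 - 6.11) = -5.6%, loss ≈ 3837 × 5.6/100 ≈ 215.
Year 2020: gap = -1.6 × (10.15 - 6.11) = -6.464%, loss ≈ 3837 × 6.464/100 ≈ 248.
Year 2021: gap = -1.6 × (10.51 - 6.11) = -7.04%, loss ≈ 3837 × 7.04/100 ≈ 270.
Year 2022: gap = -1.6 × (7.71 - 6.11) = -2.56%, loss ≈ 3837 × 2.56/100 ≈ 98.
Total lost output = 215 + 248 + 270 + 98 = 831 billion.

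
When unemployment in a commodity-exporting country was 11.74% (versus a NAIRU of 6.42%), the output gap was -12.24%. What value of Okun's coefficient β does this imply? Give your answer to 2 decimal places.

β ≈ 2.30

Okun's law: output gap = -β × (u - u*).
-12.24 = -β × (11.74 - 6.42) = -β × 5.32, so β = 12.24/5.32 = 2.30.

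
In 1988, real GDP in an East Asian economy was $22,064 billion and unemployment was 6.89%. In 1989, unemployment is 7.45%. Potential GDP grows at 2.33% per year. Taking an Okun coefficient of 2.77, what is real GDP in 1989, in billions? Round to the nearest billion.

Δu = 7.45 - 6.89 = 0.56 points.
Okun's law (growth form): g_Y = g_Y* - β × Δu = 2.33 - 2.77 × (0.56) = 2.33 - 1.5512 = 0.7788%.
Real GDP in the next year = 22064 × (1 + 0.7788/100) = 22064 × 1.007788 ≈ 22236 billion.

$22,236 billion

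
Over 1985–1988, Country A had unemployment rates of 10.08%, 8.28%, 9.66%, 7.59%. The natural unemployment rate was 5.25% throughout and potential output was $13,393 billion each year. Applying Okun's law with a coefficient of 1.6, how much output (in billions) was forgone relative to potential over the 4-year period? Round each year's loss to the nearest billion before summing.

Year 1985: gap = -1.6 × (10.08 - 5.25) = -7.728%, loss ≈ 13393 × 7.728/100 ≈ 1035.
Year 1986: gap = -1.6 × (8.28 - 5.25) = -4.848%, loss ≈ 13393 × 4.848/100 ≈ 649.
Year 1987: gap = -1.6 × (9.66 - 5.25) = -7.056%, loss ≈ 13393 × 7.056/100 ≈ 945.
Year 1988: gap = -1.6 × (7.59 - 5.25) = -3.744%, loss ≈ 13393 × 3.744/100 ≈ 501.
Total lost output = 1035 + 649 + 945 + 501 = 3130 billion.

$3,130 billion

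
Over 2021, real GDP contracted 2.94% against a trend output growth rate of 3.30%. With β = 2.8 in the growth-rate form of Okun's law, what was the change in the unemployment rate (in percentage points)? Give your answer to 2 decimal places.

2.23 percentage points

Growth-rate Okun's law: g_Y = g_Y* - β × Δu, so Δu = (g_Y* - g_Y)/β.
Δu = (3.3 + 2.94)/2.8 = 6.24/2.8 = 2.23 percentage points.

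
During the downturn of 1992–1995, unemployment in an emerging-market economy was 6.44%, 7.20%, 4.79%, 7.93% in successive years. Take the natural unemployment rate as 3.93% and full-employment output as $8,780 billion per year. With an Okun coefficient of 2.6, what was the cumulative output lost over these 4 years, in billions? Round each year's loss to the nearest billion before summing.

Year 1992: gap = -2.6 × (6.44 - 3.93) = -6.526%, loss ≈ 8780 × 6.526/100 ≈ 573.
Year 1993: gap = -2.6 × (7.2 - 3.93) = -8.502%, loss ≈ 8780 × 8.502/100 ≈ 746.
Year 1994: gap = -2.6 × (4.79 - 3.93) = -2.236%, loss ≈ 8780 × 2.236/100 ≈ 196.
Year 1995: gap = -2.6 × (7.93 - 3.93) = -10.4%, loss ≈ 8780 × 10.4/100 ≈ 913.
Total lost output = 573 + 746 + 196 + 913 = 2428 billion.

$2,428 billion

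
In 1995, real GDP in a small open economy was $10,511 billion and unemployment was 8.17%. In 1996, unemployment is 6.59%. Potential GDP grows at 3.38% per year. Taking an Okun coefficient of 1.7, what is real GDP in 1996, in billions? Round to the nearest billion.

$11,149 billion

Δu = 6.59 - 8.17 = -1.58 points.
Okun's law (growth form): g_Y = g_Y* - β × Δu = 3.38 - 1.7 × (-1.58) = 3.38 + 2.686 = 6.066%.
Real GDP in the next year = 10511 × (1 + 6.066/100) = 10511 × 1.06066 ≈ 11149 billion.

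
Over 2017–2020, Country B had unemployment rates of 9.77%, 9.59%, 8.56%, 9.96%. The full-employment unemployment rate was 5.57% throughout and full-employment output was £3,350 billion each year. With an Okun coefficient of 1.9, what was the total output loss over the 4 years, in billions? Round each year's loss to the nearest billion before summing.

Year 2017: gap = -1.9 × (9.77 - 5.57) = -7.98%, loss ≈ 3350 × 7.98/100 ≈ 267.
Year 2018: gap = -1.9 × (9.59 - 5.57) = -7.638%, loss ≈ 3350 × 7.638/100 ≈ 256.
Year 2019: gap = -1.9 × (8.56 - 5.57) = -5.681%, loss ≈ 3350 × 5.681/100 ≈ 190.
Year 2020: gap = -1.9 × (9.96 - 5.57) = -8.341%, loss ≈ 3350 × 8.341/100 ≈ 279.
Total lost output = 267 + 256 + 190 + 279 = 992 billion.

£992 billion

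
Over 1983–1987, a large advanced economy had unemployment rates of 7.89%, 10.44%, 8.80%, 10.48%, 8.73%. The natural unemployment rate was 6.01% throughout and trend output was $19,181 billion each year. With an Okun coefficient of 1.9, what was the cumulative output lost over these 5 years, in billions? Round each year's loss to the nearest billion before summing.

Year 1983: gap = -1.9 × (7.89 - 6.01) = -3.572%, loss ≈ 19181 × 3.572/100 ≈ 685.
Year 1984: gap = -1.9 × (10.44 - 6.01) = -8.417%, loss ≈ 19181 × 8.417/100 ≈ 1614.
Year 1985: gap = -1.9 × (8.8 - 6.01) = -5.301%, loss ≈ 19181 × 5.301/100 ≈ 1017.
Year 1986: gap = -1.9 × (10.48 - 6.01) = -8.493%, loss ≈ 19181 × 8.493/100 ≈ 1629.
Year 1987: gap = -1.9 × (8.73 - 6.01) = -5.168%, loss ≈ 19181 × 5.168/100 ≈ 991.
Total lost output = 685 + 1614 + 1017 + 1629 + 991 = 5936 billion.

$5,936 billion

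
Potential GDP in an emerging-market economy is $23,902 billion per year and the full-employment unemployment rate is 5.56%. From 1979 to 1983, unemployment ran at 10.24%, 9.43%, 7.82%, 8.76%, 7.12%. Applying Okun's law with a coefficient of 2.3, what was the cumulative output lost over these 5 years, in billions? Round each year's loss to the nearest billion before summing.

$8,560 billion

Year 1979: gap = -2.3 × (10.24 - 5.56) = -10.764%, loss ≈ 23902 × 10.764/100 ≈ 2573.
Year 1980: gap = -2.3 × (9.43 - 5.56) = -8.901%, loss ≈ 23902 × 8.901/100 ≈ 2128.
Year 1981: gap = -2.3 × (7.82 - 5.56) = -5.198%, loss ≈ 23902 × 5.198/100 ≈ 1242.
Year 1982: gap = -2.3 × (8.76 - 5.56) = -7.36%, loss ≈ 23902 × 7.36/100 ≈ 1759.
Year 1983: gap = -2.3 × (7.12 - 5.56) = -3.588%, loss ≈ 23902 × 3.588/100 ≈ 858.
Total lost output = 2573 + 2128 + 1242 + 1759 + 858 = 8560 billion.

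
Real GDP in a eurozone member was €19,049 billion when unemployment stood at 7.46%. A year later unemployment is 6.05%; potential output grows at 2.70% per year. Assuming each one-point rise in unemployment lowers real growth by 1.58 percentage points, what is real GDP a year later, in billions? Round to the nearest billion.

Δu = 6.05 - 7.46 = -1.41 points.
Okun's law (growth form): g_Y = g_Y* - β × Δu = 2.70 - 1.58 × (-1.41) = 2.7 + 2.2278 = 4.9278%.
Real GDP in the next year = 19049 × (1 + 4.9278/100) = 19049 × 1.049278 ≈ 19988 billion.

€19,988 billion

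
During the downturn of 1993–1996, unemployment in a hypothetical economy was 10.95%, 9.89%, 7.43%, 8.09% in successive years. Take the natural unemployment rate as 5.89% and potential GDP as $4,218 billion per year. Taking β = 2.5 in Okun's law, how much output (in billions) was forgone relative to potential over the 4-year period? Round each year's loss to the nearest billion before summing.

Year 1993: gap = -2.5 × (10.95 - 5.89) = -12.65%, loss ≈ 4218 × 12.65/100 ≈ 534.
Year 1994: gap = -2.5 × (9.89 - 5.89) = -10%, loss ≈ 4218 × 10/100 ≈ 422.
Year 1995: gap = -2.5 × (7.43 - 5.89) = -3.85%, loss ≈ 4218 × 3.85/100 ≈ 162.
Year 1996: gap = -2.5 × (8.09 - 5.89) = -5.5%, loss ≈ 4218 × 5.5/100 ≈ 232.
Total lost output = 534 + 422 + 162 + 232 = 1350 billion.

$1,350 billion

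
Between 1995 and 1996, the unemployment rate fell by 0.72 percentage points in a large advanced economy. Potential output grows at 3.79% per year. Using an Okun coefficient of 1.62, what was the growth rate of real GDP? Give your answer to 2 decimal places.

4.96%

Growth-rate Okun's law: g_Y = g_Y* - β × Δu.
g_Y = 3.79 - 1.62 × (-0.72) = 3.79 + 1.1664 = 4.9564%, i.e. 4.96% to 2 d.p.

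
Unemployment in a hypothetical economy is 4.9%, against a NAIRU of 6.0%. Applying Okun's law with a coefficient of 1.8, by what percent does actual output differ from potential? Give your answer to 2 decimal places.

1.98%

The unemployment gap is 4.9 - 6 = -1.1 percentage points.
Okun's law gives an output gap of -1.8 × (-1.1) = 1.98%, i.e. 1.98% above potential.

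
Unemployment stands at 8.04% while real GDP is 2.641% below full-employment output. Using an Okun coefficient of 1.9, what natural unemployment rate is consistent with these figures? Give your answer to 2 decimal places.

From Okun's law, u - u* = -(output gap)/β = -(-2.641)/1.9 = 1.39 points.
So u* = 8.04 - 1.39 = 6.65%.

6.65%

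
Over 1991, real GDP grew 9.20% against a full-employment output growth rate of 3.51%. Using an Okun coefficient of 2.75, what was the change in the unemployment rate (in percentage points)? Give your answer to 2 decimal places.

Growth-rate Okun's law: g_Y = g_Y* - β × Δu, so Δu = (g_Y* - g_Y)/β.
Δu = (3.51 - 9.2)/2.75 = -5.69/2.75 = -2.07 percentage points.

-2.07 percentage points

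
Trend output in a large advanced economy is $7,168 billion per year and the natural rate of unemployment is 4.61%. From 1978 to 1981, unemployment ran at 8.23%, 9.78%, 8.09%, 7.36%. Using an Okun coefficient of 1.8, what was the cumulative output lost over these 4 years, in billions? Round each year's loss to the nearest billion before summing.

$1,938 billion

Year 1978: gap = -1.8 × (8.23 - 4.61) = -6.516%, loss ≈ 7168 × 6.516/100 ≈ 467.
Year 1979: gap = -1.8 × (9.78 - 4.61) = -9.306%, loss ≈ 7168 × 9.306/100 ≈ 667.
Year 1980: gap = -1.8 × (8.09 - 4.61) = -6.264%, loss ≈ 7168 × 6.264/100 ≈ 449.
Year 1981: gap = -1.8 × (7.36 - 4.61) = -4.95%, loss ≈ 7168 × 4.95/100 ≈ 355.
Total lost output = 467 + 667 + 449 + 355 = 1938 billion.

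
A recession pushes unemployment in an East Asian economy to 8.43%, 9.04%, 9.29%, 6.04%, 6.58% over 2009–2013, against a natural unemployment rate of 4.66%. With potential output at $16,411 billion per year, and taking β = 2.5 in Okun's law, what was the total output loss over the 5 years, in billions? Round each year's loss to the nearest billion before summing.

Year 2009: gap = -2.5 × (8.43 - 4.66) = -9.425%, loss ≈ 16411 × 9.425/100 ≈ 1547.
Year 2010: gap = -2.5 × (9.04 - 4.66) = -10.95%, loss ≈ 16411 × 10.95/100 ≈ 1797.
Year 2011: gap = -2.5 × (9.29 - 4.66) = -11.575%, loss ≈ 16411 × 11.575/100 ≈ 1900.
Year 2012: gap = -2.5 × (6.04 - 4.66) = -3.45%, loss ≈ 16411 × 3.45/100 ≈ 566.
Year 2013: gap = -2.5 × (6.58 - 4.66) = -4.8%, loss ≈ 16411 × 4.8/100 ≈ 788.
Total lost output = 1547 + 1797 + 1900 + 566 + 788 = 6598 billion.

$6,598 billion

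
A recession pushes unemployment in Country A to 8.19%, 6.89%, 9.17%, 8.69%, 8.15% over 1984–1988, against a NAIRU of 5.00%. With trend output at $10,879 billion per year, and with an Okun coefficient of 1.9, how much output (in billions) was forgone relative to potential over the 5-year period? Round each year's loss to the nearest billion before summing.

$3,326 billion

Year 1984: gap = -1.9 × (8.19 - 5) = -6.061%, loss ≈ 10879 × 6.061/100 ≈ 659.
Year 1985: gap = -1.9 × (6.89 - 5) = -3.591%, loss ≈ 10879 × 3.591/100 ≈ 391.
Year 1986: gap = -1.9 × (9.17 - 5) = -7.923%, loss ≈ 10879 × 7.923/100 ≈ 862.
Year 1987: gap = -1.9 × (8.69 - 5) = -7.011%, loss ≈ 10879 × 7.011/100 ≈ 763.
Year 1988: gap = -1.9 × (8.15 - 5) = -5.985%, loss ≈ 10879 × 5.985/100 ≈ 651.
Total lost output = 659 + 391 + 862 + 763 + 651 = 3326 billion.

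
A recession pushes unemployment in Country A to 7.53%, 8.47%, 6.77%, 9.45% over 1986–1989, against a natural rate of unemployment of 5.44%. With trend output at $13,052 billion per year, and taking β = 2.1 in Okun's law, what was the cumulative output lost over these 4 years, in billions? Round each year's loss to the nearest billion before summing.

$2,867 billion

Year 1986: gap = -2.1 × (7.53 - 5.44) = -4.389%, loss ≈ 13052 × 4.389/100 ≈ 573.
Year 1987: gap = -2.1 × (8.47 - 5.44) = -6.363%, loss ≈ 13052 × 6.363/100 ≈ 830.
Year 1988: gap = -2.1 × (6.77 - 5.44) = -2.793%, loss ≈ 13052 × 2.793/100 ≈ 365.
Year 1989: gap = -2.1 × (9.45 - 5.44) = -8.421%, loss ≈ 13052 × 8.421/100 ≈ 1099.
Total lost output = 573 + 830 + 365 + 1099 = 2867 billion.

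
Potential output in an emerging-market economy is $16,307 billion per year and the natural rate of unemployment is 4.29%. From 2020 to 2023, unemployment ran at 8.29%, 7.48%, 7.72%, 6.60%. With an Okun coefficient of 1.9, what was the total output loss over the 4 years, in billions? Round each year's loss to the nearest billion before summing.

Year 2020: gap = -1.9 × (8.29 - 4.29) = -7.6%, loss ≈ 16307 × 7.6/100 ≈ 1239.
Year 2021: gap = -1.9 × (7.48 - 4.29) = -6.061%, loss ≈ 16307 × 6.061/100 ≈ 988.
Year 2022: gap = -1.9 × (7.72 - 4.29) = -6.517%, loss ≈ 16307 × 6.517/100 ≈ 1063.
Year 2023: gap = -1.9 × (6.6 - 4.29) = -4.389%, loss ≈ 16307 × 4.389/100 ≈ 716.
Total lost output = 1239 + 988 + 1063 + 716 = 4006 billion.

$4,006 billion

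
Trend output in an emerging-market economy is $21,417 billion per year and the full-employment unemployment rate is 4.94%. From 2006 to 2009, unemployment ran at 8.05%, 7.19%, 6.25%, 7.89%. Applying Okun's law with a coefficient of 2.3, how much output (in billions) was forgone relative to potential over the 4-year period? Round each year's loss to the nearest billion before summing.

Year 2006: gap = -2.3 × (8.05 - 4.94) = -7.153%, loss ≈ 21417 × 7.153/100 ≈ 1532.
Year 2007: gap = -2.3 × (7.19 - 4.94) = -5.175%, loss ≈ 21417 × 5.175/100 ≈ 1108.
Year 2008: gap = -2.3 × (6.25 - 4.94) = -3.013%, loss ≈ 21417 × 3.013/100 ≈ 645.
Year 2009: gap = -2.3 × (7.89 - 4.94) = -6.785%, loss ≈ 21417 × 6.785/100 ≈ 1453.
Total lost output = 1532 + 1108 + 645 + 1453 = 4738 billion.

$4,738 billion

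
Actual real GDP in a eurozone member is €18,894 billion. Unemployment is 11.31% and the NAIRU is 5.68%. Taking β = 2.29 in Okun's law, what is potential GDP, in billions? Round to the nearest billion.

Unemployment gap = 11.31 - 5.68 = 5.63 points, so output gap = -2.29 × 5.63 = -12.8927%.
Since Y = Y* × (1 + gap/100), Y* = 18894/0.871073 ≈ 21690 billion.

€21,690 billion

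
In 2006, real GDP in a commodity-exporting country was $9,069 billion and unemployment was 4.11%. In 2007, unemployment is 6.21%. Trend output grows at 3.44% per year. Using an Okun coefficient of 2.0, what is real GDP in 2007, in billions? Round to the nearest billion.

Δu = 6.21 - 4.11 = 2.1 points.
Okun's law (growth form): g_Y = g_Y* - β × Δu = 3.44 - 2.0 × (2.10) = 3.44 - 4.2 = -0.76%.
Real GDP in the next year = 9069 × (1 - 0.76/100) = 9069 × 0.9924 ≈ 9000 billion.

$9,000 billion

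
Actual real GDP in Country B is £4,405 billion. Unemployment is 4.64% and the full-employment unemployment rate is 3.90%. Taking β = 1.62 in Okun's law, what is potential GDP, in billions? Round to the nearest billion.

£4,458 billion

Unemployment gap = 4.64 - 3.9 = 0.74 points, so output gap = -1.62 × 0.74 = -1.1988%.
Since Y = Y* × (1 + gap/100), Y* = 4405/0.988012 ≈ 4458 billion.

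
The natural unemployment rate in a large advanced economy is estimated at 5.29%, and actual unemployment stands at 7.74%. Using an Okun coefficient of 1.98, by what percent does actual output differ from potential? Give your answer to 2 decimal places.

The unemployment gap is 7.74 - 5.29 = 2.45 percentage points.
Okun's law gives an output gap of -1.98 × 2.45 = -4.851%, i.e. 4.85% below potential.

-4.85%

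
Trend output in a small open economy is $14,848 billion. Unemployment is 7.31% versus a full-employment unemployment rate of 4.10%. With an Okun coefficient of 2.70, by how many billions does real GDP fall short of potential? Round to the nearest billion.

Output gap = -2.70 × (7.31 - 4.1) = -2.7 × 3.21 = -8.667%.
Actual GDP ≈ 14848 × 0.91333 ≈ 13561 billion, so the shortfall is 14848 - 13561 = 1287 billion.

$1,287 billion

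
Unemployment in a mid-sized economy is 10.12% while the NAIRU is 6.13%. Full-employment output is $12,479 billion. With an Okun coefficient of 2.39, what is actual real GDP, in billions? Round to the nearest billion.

Unemployment gap = 10.12 - 6.13 = 3.99 points, so the output gap is -2.39 × 3.99 = -9.5361%.
Actual GDP = 12479 × (1 - 9.5361/100) = 12479 × 0.904639 ≈ 11289 billion.

$11,289 billion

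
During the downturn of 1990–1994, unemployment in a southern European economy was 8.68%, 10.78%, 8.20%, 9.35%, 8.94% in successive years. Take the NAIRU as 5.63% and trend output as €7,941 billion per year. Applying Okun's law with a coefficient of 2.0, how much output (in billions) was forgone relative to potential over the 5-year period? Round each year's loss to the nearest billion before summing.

Year 1990: gap = -2.0 × (8.68 - 5.63) = -6.1%, loss ≈ 7941 × 6.1/100 ≈ 484.
Year 1991: gap = -2.0 × (10.78 - 5.63) = -10.3%, loss ≈ 7941 × 10.3/100 ≈ 818.
Year 1992: gap = -2.0 × (8.2 - 5.63) = -5.14%, loss ≈ 7941 × 5.14/100 ≈ 408.
Year 1993: gap = -2.0 × (9.35 - 5.63) = -7.44%, loss ≈ 7941 × 7.44/100 ≈ 591.
Year 1994: gap = -2.0 × (8.94 - 5.63) = -6.62%, loss ≈ 7941 × 6.62/100 ≈ 526.
Total lost output = 484 + 818 + 408 + 591 + 526 = 2827 billion.

€2,827 billion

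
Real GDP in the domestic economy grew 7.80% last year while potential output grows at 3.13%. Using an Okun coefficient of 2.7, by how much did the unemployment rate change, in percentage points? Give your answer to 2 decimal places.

Growth-rate Okun's law: g_Y = g_Y* - β × Δu, so Δu = (g_Y* - g_Y)/β.
Δu = (3.13 - 7.8)/2.7 = -4.67/2.7 = -1.73 percentage points.

-1.73 percentage points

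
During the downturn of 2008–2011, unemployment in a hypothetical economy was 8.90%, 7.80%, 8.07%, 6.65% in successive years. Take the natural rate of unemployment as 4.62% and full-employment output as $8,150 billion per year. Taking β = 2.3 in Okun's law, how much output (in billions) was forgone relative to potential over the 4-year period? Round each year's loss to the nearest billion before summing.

$2,426 billion

Year 2008: gap = -2.3 × (8.9 - 4.62) = -9.844%, loss ≈ 8150 × 9.844/100 ≈ 802.
Year 2009: gap = -2.3 × (7.8 - 4.62) = -7.314%, loss ≈ 8150 × 7.314/100 ≈ 596.
Year 2010: gap = -2.3 × (8.07 - 4.62) = -7.935%, loss ≈ 8150 × 7.935/100 ≈ 647.
Year 2011: gap = -2.3 × (6.65 - 4.62) = -4.669%, loss ≈ 8150 × 4.669/100 ≈ 381.
Total lost output = 802 + 596 + 647 + 381 = 2426 billion.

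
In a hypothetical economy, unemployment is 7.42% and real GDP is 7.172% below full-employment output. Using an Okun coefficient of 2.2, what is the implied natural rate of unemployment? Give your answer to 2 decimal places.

From Okun's law, u - u* = -(output gap)/β = -(-7.172)/2.2 = 3.26 points.
So u* = 7.42 - 3.26 = 4.16%.

4.16%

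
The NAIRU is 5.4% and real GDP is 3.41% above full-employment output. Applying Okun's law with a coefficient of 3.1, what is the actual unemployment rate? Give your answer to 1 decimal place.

4.3%

From Okun's law, u - u* = -(output gap)/β = -(3.41)/3.1 = -1.1 points.
So u = 5.4 - 1.1 = 4.3%.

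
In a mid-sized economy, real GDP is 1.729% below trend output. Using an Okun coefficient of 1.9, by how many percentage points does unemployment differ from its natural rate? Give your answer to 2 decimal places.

Okun's law: output gap = -β × (u - u*), so u - u* = -(output gap)/β.
u - u* = -(-1.729)/1.9 = 0.91 percentage points.

0.91 percentage points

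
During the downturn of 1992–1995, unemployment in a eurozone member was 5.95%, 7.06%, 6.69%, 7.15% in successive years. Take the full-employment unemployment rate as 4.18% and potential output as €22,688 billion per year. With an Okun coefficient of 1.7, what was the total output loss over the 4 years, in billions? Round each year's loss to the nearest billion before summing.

€3,908 billion

Year 1992: gap = -1.7 × (5.95 - 4.18) = -3.009%, loss ≈ 22688 × 3.009/100 ≈ 683.
Year 1993: gap = -1.7 × (7.06 - 4.18) = -4.896%, loss ≈ 22688 × 4.896/100 ≈ 1111.
Year 1994: gap = -1.7 × (6.69 - 4.18) = -4.267%, loss ≈ 22688 × 4.267/100 ≈ 968.
Year 1995: gap = -1.7 × (7.15 - 4.18) = -5.049%, loss ≈ 22688 × 5.049/100 ≈ 1146.
Total lost output = 683 + 1111 + 968 + 1146 = 3908 billion.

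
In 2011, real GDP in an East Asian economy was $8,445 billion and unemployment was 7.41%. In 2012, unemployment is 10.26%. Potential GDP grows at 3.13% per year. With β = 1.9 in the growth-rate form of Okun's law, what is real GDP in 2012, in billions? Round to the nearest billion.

Δu = 10.26 - 7.41 = 2.85 points.
Okun's law (growth form): g_Y = g_Y* - β × Δu = 3.13 - 1.9 × (2.85) = 3.13 - 5.415 = -2.285%.
Real GDP in the next year = 8445 × (1 - 2.285/100) = 8445 × 0.97715 ≈ 8252 billion.

$8,252 billion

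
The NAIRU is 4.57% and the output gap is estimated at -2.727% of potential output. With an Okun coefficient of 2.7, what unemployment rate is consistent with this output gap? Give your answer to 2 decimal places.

5.58%

From Okun's law, u - u* = -(output gap)/β = -(-2.727)/2.7 = 1.01 points.
So u = 4.57 + 1.01 = 5.58%.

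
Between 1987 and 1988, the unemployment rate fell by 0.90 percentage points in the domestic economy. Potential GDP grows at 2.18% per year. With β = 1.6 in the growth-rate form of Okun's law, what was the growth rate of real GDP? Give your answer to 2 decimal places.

3.62%

Growth-rate Okun's law: g_Y = g_Y* - β × Δu.
g_Y = 2.18 - 1.6 × (-0.90) = 2.18 + 1.44 = 3.62%, i.e. 3.62% to 2 d.p.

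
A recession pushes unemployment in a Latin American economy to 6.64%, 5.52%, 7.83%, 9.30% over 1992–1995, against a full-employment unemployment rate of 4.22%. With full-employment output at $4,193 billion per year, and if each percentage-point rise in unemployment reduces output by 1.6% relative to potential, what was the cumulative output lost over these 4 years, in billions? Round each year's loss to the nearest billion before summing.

Year 1992: gap = -1.6 × (6.64 - 4.22) = -3.872%, loss ≈ 4193 × 3.872/100 ≈ 162.
Year 1993: gap = -1.6 × (5.52 - 4.22) = -2.08%, loss ≈ 4193 × 2.08/100 ≈ 87.
Year 1994: gap = -1.6 × (7.83 - 4.22) = -5.776%, loss ≈ 4193 × 5.776/100 ≈ 242.
Year 1995: gap = -1.6 × (9.3 - 4.22) = -8.128%, loss ≈ 4193 × 8.128/100 ≈ 341.
Total lost output = 162 + 87 + 242 + 341 = 832 billion.

$832 billion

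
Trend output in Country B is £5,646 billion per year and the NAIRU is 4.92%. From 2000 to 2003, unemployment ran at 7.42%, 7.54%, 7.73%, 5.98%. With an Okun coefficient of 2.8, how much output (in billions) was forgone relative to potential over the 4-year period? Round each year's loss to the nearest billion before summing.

£1,421 billion

Year 2000: gap = -2.8 × (7.42 - 4.92) = -7%, loss ≈ 5646 × 7/100 ≈ 395.
Year 2001: gap = -2.8 × (7.54 - 4.92) = -7.336%, loss ≈ 5646 × 7.336/100 ≈ 414.
Year 2002: gap = -2.8 × (7.73 - 4.92) = -7.868%, loss ≈ 5646 × 7.868/100 ≈ 444.
Year 2003: gap = -2.8 × (5.98 - 4.92) = -2.968%, loss ≈ 5646 × 2.968/100 ≈ 168.
Total lost output = 395 + 414 + 444 + 168 = 1421 billion.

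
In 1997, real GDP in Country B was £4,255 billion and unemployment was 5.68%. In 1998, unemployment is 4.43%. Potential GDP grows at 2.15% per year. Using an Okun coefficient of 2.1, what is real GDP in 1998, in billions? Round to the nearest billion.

Δu = 4.43 - 5.68 = -1.25 points.
Okun's law (growth form): g_Y = g_Y* - β × Δu = 2.15 - 2.1 × (-1.25) = 2.15 + 2.625 = 4.775%.
Real GDP in the next year = 4255 × (1 + 4.775/100) = 4255 × 1.04775 ≈ 4458 billion.

£4,458 billion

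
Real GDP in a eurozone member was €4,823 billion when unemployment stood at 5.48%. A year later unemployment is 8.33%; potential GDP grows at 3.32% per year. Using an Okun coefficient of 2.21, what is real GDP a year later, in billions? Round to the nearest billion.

€4,679 billion

Δu = 8.33 - 5.48 = 2.85 points.
Okun's law (growth form): g_Y = g_Y* - β × Δu = 3.32 - 2.21 × (2.85) = 3.32 - 6.2985 = -2.9785%.
Real GDP in the next year = 4823 × (1 - 2.9785/100) = 4823 × 0.970215 ≈ 4679 billion.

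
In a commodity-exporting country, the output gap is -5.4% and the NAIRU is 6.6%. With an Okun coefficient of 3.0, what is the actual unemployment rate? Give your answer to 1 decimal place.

From Okun's law, u - u* = -(output gap)/β = -(-5.4)/3.0 = 1.8 points.
So u = 6.6 + 1.8 = 8.4%.

8.4%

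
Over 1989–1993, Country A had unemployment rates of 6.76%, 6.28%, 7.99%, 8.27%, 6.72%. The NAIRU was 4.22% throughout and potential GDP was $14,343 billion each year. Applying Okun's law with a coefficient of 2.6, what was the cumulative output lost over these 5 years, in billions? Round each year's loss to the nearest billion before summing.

$5,563 billion

Year 1989: gap = -2.6 × (6.76 - 4.22) = -6.604%, loss ≈ 14343 × 6.604/100 ≈ 947.
Year 1990: gap = -2.6 × (6.28 - 4.22) = -5.356%, loss ≈ 14343 × 5.356/100 ≈ 768.
Year 1991: gap = -2.6 × (7.99 - 4.22) = -9.802%, loss ≈ 14343 × 9.802/100 ≈ 1406.
Year 1992: gap = -2.6 × (8.27 - 4.22) = -10.53%, loss ≈ 14343 × 10.53/100 ≈ 1510.
Year 1993: gap = -2.6 × (6.72 - 4.22) = -6.5%, loss ≈ 14343 × 6.5/100 ≈ 932.
Total lost output = 947 + 768 + 1406 + 1510 + 932 = 5563 billion.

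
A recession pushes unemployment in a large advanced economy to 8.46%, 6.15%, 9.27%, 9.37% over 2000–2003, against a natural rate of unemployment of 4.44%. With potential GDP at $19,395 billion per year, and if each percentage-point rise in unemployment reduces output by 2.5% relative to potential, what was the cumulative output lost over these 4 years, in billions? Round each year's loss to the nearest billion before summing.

Year 2000: gap = -2.5 × (8.46 - 4.44) = -10.05%, loss ≈ 19395 × 10.05/100 ≈ 1949.
Year 2001: gap = -2.5 × (6.15 - 4.44) = -4.275%, loss ≈ 19395 × 4.275/100 ≈ 829.
Year 2002: gap = -2.5 × (9.27 - 4.44) = -12.075%, loss ≈ 19395 × 12.075/100 ≈ 2342.
Year 2003: gap = -2.5 × (9.37 - 4.44) = -12.325%, loss ≈ 19395 × 12.325/100 ≈ 2390.
Total lost output = 1949 + 829 + 2342 + 2390 = 7510 billion.

$7,510 billion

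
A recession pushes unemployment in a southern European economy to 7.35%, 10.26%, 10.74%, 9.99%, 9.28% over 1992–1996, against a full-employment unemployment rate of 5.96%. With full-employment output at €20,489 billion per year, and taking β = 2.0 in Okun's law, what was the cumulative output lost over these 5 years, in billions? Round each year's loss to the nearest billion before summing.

€7,302 billion

Year 1992: gap = -2.0 × (7.35 - 5.96) = -2.78%, loss ≈ 20489 × 2.78/100 ≈ 570.
Year 1993: gap = -2.0 × (10.26 - 5.96) = -8.6%, loss ≈ 20489 × 8.6/100 ≈ 1762.
Year 1994: gap = -2.0 × (10.74 - 5.96) = -9.56%, loss ≈ 20489 × 9.56/100 ≈ 1959.
Year 1995: gap = -2.0 × (9.99 - 5.96) = -8.06%, loss ≈ 20489 × 8.06/100 ≈ 1651.
Year 1996: gap = -2.0 × (9.28 - 5.96) = -6.64%, loss ≈ 20489 × 6.64/100 ≈ 1360.
Total lost output = 570 + 1762 + 1959 + 1651 + 1360 = 7302 billion.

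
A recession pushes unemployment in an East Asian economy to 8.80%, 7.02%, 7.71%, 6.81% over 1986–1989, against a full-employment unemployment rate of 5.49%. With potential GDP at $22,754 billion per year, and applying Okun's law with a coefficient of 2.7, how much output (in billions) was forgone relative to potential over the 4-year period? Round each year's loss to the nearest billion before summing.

$5,149 billion

Year 1986: gap = -2.7 × (8.8 - 5.49) = -8.937%, loss ≈ 22754 × 8.937/100 ≈ 2034.
Year 1987: gap = -2.7 × (7.02 - 5.49) = -4.131%, loss ≈ 22754 × 4.131/100 ≈ 940.
Year 1988: gap = -2.7 × (7.71 - 5.49) = -5.994%, loss ≈ 22754 × 5.994/100 ≈ 1364.
Year 1989: gap = -2.7 × (6.81 - 5.49) = -3.564%, loss ≈ 22754 × 3.564/100 ≈ 811.
Total lost output = 2034 + 940 + 1364 + 811 = 5149 billion.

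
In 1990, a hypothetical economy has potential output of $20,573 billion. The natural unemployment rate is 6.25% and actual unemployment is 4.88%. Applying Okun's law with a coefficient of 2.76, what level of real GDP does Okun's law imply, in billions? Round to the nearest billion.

$21,351 billion

Unemployment gap = 4.88 - 6.25 = -1.37 points, so the output gap is -2.76 × (-1.37) = 3.7812%.
Actual GDP = 20573 × (1 + 3.7812/100) = 20573 × 1.037812 ≈ 21351 billion.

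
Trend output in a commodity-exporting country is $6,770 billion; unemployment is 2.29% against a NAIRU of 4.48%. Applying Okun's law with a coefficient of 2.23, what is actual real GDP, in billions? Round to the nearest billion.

Unemployment gap = 2.29 - 4.48 = -2.19 points, so the output gap is -2.23 × (-2.19) = 4.8837%.
Actual GDP = 6770 × (1 + 4.8837/100) = 6770 × 1.048837 ≈ 7101 billion.

$7,101 billion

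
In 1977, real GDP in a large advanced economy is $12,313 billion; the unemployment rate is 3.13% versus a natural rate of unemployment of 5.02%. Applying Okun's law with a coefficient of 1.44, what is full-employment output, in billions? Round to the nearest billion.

$11,987 billion

Unemployment gap = 3.13 - 5.02 = -1.89 points, so output gap = -1.44 × (-1.89) = 2.7216%.
Since Y = Y* × (1 + gap/100), Y* = 12313/1.027216 ≈ 11987 billion.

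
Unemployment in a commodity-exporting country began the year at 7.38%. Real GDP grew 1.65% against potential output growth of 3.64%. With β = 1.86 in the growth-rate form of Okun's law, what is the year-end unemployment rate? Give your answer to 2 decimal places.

8.45%

Growth-rate Okun's law: g_Y = g_Y* - β × Δu, so Δu = (g_Y* - g_Y)/β.
Δu = (3.64 - 1.65)/1.86 = 1.99/1.86 = 1.07 percentage points.
Year-end unemployment = 7.38 + 1.07 = 8.45%.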